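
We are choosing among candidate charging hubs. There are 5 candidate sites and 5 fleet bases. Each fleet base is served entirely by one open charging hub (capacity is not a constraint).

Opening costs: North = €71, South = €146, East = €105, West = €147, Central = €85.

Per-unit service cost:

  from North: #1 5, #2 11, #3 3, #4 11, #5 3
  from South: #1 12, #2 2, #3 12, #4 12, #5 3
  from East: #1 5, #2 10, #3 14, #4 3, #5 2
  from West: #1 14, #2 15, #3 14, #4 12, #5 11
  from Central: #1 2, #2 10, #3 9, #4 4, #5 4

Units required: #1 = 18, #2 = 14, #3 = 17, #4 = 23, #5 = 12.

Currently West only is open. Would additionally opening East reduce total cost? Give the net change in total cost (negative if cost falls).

Current service cost with {West}: 1108.
Adding East: each fleet base re-picks its cheapest; new service cost 561, saving 547.
Extra fixed cost: 105. Net change = 105 − 547 = -442.
(Totals: 1255 → 813.)

Yes — net change −442 (cost falls by 442).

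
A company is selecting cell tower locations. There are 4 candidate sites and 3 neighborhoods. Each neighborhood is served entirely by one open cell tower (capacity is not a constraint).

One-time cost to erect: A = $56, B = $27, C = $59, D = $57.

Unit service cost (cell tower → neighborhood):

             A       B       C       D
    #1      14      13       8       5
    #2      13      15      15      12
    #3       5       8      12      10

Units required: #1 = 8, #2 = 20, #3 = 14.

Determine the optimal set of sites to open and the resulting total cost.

Open A and D; minimum total cost 463.

For any fixed open set, each neighborhood goes to its cheapest open site; total = fixed + service.
{A, D}: #1→D 5·8=40, #2→D 12·20=240, #3→A 5·14=70. Service 350; fixed 113; total 463.
{B, D}: service 392 + fixed 84 = 476
{D}: service 420 + fixed 57 = 477
{A, B, C, D}: service 350 + fixed 199 = 549
No other subset beats 463.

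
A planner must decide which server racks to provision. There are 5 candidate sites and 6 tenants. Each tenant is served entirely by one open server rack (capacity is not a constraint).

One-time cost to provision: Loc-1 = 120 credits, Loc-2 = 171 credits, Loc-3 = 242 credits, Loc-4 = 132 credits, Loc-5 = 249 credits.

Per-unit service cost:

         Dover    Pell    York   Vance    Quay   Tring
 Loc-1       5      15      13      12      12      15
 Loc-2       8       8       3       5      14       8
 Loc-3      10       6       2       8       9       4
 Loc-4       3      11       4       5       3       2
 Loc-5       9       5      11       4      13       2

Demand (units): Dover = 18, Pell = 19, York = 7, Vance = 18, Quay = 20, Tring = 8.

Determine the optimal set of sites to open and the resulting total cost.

For any fixed open set, each tenant goes to its cheapest open site; total = fixed + service.
{Loc-4}: Dover→Loc-4 3·18=54, Pell→Loc-4 11·19=209, York→Loc-4 4·7=28, Vance→Loc-4 5·18=90, Quay→Loc-4 3·20=60, Tring→Loc-4 2·8=16. Service 457; fixed 132; total 589.
{Loc-2, Loc-4}: Dover→Loc-4 3·18=54, Pell→Loc-2 8·19=152, York→Loc-2 3·7=21, Vance→Loc-2 5·18=90, Quay→Loc-4 3·20=60, Tring→Loc-4 2·8=16. Service 393; fixed 303; total 696.
{Loc-4, Loc-5}: Dover→Loc-4 3·18=54, Pell→Loc-5 5·19=95, York→Loc-4 4·7=28, Vance→Loc-5 4·18=72, Quay→Loc-4 3·20=60, Tring→Loc-4 2·8=16. Service 325; fixed 381; total 706.
{Loc-1, Loc-2, Loc-3, Loc-4, Loc-5}: service 311 + fixed 914 = 1225
No other subset beats 589.

Open Loc-4 only; minimum total cost 589.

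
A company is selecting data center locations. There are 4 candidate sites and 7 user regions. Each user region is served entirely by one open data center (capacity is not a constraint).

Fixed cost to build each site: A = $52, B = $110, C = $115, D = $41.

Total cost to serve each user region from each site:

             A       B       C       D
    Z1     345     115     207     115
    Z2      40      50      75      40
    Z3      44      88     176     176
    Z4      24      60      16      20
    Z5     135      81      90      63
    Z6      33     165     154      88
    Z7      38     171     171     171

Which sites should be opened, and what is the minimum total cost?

Open A and D; minimum total cost 446.

For any fixed open set, each user region goes to its cheapest open site; total = fixed + service.
{A, D}: Z1→D 115, Z2→A 40, Z3→A 44, Z4→D 20, Z5→D 63, Z6→A 33, Z7→A 38. Service 353; fixed 93; total 446.
{A, B}: Z1→B 115, Z2→A 40, Z3→A 44, Z4→A 24, Z5→B 81, Z6→A 33, Z7→A 38. Service 375; fixed 162; total 537.
{A, B, D}: service 353 + fixed 203 = 556
{A, B, C, D}: service 349 + fixed 318 = 667
No other subset beats 446.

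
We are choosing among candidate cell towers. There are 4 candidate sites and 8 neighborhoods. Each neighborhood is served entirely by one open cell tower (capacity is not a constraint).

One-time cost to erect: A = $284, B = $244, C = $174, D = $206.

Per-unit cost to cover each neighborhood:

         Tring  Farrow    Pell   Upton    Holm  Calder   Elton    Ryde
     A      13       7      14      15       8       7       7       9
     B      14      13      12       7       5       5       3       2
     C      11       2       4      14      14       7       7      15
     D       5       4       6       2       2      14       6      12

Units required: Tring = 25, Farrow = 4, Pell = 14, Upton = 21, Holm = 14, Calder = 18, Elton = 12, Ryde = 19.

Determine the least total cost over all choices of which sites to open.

For any fixed open set, each neighborhood goes to its cheapest open site; total = fixed + service.
{B, D}: Tring→D 5·25=125, Farrow→D 4·4=16, Pell→D 6·14=84, Upton→D 2·21=42, Holm→D 2·14=28, Calder→B 5·18=90, Elton→B 3·12=36, Ryde→B 2·19=38. Service 459; fixed 450; total 909.
{B, C, D}: Tring→D 5·25=125, Farrow→C 2·4=8, Pell→C 4·14=56, Upton→D 2·21=42, Holm→D 2·14=28, Calder→B 5·18=90, Elton→B 3·12=36, Ryde→B 2·19=38. Service 423; fixed 624; total 1047.
{D}: service 847 + fixed 206 = 1053
{A, B, C, D}: Tring→D 5·25=125, Farrow→C 2·4=8, Pell→C 4·14=56, Upton→D 2·21=42, Holm→D 2·14=28, Calder→B 5·18=90, Elton→B 3·12=36, Ryde→B 2·19=38. Service 423; fixed 908; total 1331.
No other subset beats 909.

Minimum total cost: 909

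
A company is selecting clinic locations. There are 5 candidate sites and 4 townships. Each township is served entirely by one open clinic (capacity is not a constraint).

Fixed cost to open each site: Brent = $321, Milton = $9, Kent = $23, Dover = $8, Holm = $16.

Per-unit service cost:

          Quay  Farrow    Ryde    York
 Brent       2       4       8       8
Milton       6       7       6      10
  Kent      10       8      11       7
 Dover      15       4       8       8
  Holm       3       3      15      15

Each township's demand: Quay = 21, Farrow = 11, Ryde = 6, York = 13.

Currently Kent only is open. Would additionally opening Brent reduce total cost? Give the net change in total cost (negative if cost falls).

Current service cost with {Kent}: 455.
Adding Brent: each township re-picks its cheapest; new service cost 225, saving 230.
Extra fixed cost: 321. Net change = 321 − 230 = 91.
(Totals: 478 → 569.)

No — net change +91 (cost rises by 91).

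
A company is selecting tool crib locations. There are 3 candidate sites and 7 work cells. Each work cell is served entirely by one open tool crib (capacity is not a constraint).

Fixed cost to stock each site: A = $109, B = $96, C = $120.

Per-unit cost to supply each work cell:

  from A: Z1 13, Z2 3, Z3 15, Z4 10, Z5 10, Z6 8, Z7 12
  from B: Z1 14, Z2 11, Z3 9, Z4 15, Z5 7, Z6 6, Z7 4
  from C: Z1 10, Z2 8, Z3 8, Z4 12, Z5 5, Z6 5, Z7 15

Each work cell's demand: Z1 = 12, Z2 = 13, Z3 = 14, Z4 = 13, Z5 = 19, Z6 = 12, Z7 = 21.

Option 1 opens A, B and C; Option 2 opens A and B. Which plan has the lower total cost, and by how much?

Option 2 is cheaper by 20.

Option 1: {A, B, C}: Z1→C 10·12=120, Z2→A 3·13=39, Z3→C 8·14=112, Z4→A 10·13=130, Z5→C 5·19=95, Z6→C 5·12=60, Z7→B 4·21=84. Service 640; fixed 325; total 965.
Option 2: {A, B}: Z1→A 13·12=156, Z2→A 3·13=39, Z3→B 9·14=126, Z4→A 10·13=130, Z5→B 7·19=133, Z6→B 6·12=72, Z7→B 4·21=84. Service 740; fixed 205; total 945.
Difference: |965 − 945| = 20.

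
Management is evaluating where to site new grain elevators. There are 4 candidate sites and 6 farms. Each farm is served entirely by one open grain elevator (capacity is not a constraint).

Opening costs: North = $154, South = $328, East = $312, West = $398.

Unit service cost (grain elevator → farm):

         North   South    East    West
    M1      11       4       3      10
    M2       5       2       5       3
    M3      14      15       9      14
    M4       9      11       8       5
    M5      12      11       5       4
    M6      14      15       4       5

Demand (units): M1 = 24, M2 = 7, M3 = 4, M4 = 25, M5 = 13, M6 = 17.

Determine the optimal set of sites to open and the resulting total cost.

Open East only; minimum total cost 788.

For any fixed open set, each farm goes to its cheapest open site; total = fixed + service.
{East}: M1→East 3·24=72, M2→East 5·7=35, M3→East 9·4=36, M4→East 8·25=200, M5→East 5·13=65, M6→East 4·17=68. Service 476; fixed 312; total 788.
{North, East}: M1→East 3·24=72, M2→North 5·7=35, M3→East 9·4=36, M4→East 8·25=200, M5→East 5·13=65, M6→East 4·17=68. Service 476; fixed 466; total 942.
{West}: M1→West 10·24=240, M2→West 3·7=21, M3→West 14·4=56, M4→West 5·25=125, M5→West 4·13=52, M6→West 5·17=85. Service 579; fixed 398; total 977.
{North, South, East, West}: service 367 + fixed 1192 = 1559
(All 15 nonempty subsets were checked; East only is lowest.)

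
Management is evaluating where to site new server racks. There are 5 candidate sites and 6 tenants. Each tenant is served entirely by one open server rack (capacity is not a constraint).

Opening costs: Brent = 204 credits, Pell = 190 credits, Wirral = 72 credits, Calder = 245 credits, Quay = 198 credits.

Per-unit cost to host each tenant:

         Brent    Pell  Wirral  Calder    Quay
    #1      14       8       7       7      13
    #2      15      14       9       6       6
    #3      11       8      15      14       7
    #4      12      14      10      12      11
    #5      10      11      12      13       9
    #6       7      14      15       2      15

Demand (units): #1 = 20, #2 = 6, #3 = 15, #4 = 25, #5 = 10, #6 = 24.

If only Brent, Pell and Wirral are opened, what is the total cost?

Total cost: 1298

Each tenant is assigned to its cheapest site among the open ones.
{Brent, Pell, Wirral}: #1→Wirral 7·20=140, #2→Wirral 9·6=54, #3→Pell 8·15=120, #4→Wirral 10·25=250, #5→Brent 10·10=100, #6→Brent 7·24=168. Service 832; fixed 466; total 1298.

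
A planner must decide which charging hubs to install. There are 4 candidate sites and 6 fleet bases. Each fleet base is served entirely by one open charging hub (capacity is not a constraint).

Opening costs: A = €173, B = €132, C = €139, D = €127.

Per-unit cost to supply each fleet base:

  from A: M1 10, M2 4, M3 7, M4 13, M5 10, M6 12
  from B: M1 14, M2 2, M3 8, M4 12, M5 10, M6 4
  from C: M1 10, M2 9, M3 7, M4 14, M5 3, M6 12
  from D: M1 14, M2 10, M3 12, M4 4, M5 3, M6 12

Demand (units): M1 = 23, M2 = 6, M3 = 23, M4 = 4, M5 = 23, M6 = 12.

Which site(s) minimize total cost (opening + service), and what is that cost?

Open B and C; minimum total cost 839.

For any fixed open set, each fleet base goes to its cheapest open site; total = fixed + service.
{B, C}: M1→C 10·23=230, M2→B 2·6=12, M3→C 7·23=161, M4→B 12·4=48, M5→C 3·23=69, M6→B 4·12=48. Service 568; fixed 271; total 839.
{C}: service 714 + fixed 139 = 853
{B, D}: M1→B 14·23=322, M2→B 2·6=12, M3→B 8·23=184, M4→D 4·4=16, M5→D 3·23=69, M6→B 4·12=48. Service 651; fixed 259; total 910.
{A, B, C, D}: service 536 + fixed 571 = 1107
No other subset beats 839.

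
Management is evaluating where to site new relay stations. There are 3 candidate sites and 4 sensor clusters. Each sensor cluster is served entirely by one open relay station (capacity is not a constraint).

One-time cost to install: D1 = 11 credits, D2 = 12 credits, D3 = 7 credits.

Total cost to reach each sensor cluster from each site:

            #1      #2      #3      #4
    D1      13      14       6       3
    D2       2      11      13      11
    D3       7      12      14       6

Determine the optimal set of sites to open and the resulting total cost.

For any fixed open set, each sensor cluster goes to its cheapest open site; total = fixed + service.
{D1, D2}: #1→D2 2, #2→D2 11, #3→D1 6, #4→D1 3. Service 22; fixed 23; total 45.
{D1, D3}: service 28 + fixed 18 = 46
{D3}: service 39 + fixed 7 = 46
{D1, D2, D3}: service 22 + fixed 30 = 52
No other subset beats 45.

Open D1 and D2; minimum total cost 45.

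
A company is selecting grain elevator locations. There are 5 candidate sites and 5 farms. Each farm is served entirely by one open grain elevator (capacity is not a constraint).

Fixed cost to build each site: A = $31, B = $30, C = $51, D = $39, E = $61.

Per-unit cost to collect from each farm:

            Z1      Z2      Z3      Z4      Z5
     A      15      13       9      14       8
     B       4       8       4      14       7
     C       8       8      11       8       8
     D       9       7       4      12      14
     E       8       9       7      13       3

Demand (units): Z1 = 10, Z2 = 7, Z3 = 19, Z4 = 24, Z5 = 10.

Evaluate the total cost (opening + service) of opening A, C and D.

Total cost: 598

Each farm is assigned to its cheapest site among the open ones.
{A, C, D}: Z1→C 8·10=80, Z2→D 7·7=49, Z3→D 4·19=76, Z4→C 8·24=192, Z5→A 8·10=80. Service 477; fixed 121; total 598.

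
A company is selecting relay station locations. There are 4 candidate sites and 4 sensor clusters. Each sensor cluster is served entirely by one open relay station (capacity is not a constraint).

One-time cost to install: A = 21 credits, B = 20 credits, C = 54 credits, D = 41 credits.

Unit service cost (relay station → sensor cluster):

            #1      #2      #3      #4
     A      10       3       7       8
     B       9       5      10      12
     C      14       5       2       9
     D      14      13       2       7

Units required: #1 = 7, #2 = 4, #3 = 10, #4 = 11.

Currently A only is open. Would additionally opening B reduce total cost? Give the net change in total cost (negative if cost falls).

No — net change +13 (cost rises by 13).

Current service cost with {A}: 240.
Adding B: each sensor cluster re-picks its cheapest; new service cost 233, saving 7.
Extra fixed cost: 20. Net change = 20 − 7 = 13.
(Totals: 261 → 274.)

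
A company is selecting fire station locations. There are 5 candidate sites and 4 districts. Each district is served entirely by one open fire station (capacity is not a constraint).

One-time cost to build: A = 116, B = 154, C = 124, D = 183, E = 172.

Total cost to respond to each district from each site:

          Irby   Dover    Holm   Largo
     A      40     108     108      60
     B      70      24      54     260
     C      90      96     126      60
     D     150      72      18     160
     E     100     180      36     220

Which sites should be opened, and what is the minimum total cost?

Open A only; minimum total cost 432.

For any fixed open set, each district goes to its cheapest open site; total = fixed + service.
{A}: Irby→A 40, Dover→A 108, Holm→A 108, Largo→A 60. Service 316; fixed 116; total 432.
{A, B}: Irby→A 40, Dover→B 24, Holm→B 54, Largo→A 60. Service 178; fixed 270; total 448.
{B, C}: service 208 + fixed 278 = 486
{A, B, C, D, E}: service 142 + fixed 749 = 891
No other subset beats 432.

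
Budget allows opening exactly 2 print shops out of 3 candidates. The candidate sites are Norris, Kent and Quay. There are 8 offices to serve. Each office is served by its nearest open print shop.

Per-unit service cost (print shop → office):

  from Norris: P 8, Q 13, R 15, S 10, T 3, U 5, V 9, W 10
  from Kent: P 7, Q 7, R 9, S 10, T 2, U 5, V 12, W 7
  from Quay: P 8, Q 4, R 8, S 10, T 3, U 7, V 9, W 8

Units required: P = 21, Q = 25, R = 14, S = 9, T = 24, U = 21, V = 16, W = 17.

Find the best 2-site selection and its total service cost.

With exactly 2 open, each office uses its cheapest among the chosen.
{Kent, Quay}: P→Kent 7·21=147, Q→Quay 4·25=100, R→Quay 8·14=112, S→Kent 10·9=90, T→Kent 2·24=48, U→Kent 5·21=105, V→Quay 9·16=144, W→Kent 7·17=119. Service cost 865.
{Norris, Quay}: service cost 927
{Norris, Kent}: service cost 954
Among all 3 size-2 choices, {Kent, Quay} is lowest.

Choose Kent and Quay; total service cost 865.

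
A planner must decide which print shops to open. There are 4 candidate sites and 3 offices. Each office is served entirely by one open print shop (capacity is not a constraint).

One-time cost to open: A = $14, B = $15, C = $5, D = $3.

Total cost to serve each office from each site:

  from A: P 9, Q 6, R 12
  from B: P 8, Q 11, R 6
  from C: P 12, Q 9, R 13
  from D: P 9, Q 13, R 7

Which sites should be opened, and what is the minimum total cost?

Open D only; minimum total cost 32.

For any fixed open set, each office goes to its cheapest open site; total = fixed + service.
{D}: P→D 9, Q→D 13, R→D 7. Service 29; fixed 3; total 32.
{C, D}: service 25 + fixed 8 = 33
{A, D}: P→A 9, Q→A 6, R→D 7. Service 22; fixed 17; total 39.
{A, B, C, D}: service 20 + fixed 37 = 57
No other subset beats 32.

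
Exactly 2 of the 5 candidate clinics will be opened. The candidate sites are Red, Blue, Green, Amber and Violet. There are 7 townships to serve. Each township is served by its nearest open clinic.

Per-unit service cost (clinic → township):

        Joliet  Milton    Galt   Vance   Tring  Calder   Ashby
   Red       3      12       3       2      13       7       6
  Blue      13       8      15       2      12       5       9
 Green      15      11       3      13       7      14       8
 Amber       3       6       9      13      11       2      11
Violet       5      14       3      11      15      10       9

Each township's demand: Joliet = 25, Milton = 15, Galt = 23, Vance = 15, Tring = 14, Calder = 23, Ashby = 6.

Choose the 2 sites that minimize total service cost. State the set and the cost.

With exactly 2 open, each township uses its cheapest among the chosen.
{Red, Amber}: Joliet→Red 3·25=75, Milton→Amber 6·15=90, Galt→Red 3·23=69, Vance→Red 2·15=30, Tring→Amber 11·14=154, Calder→Amber 2·23=46, Ashby→Red 6·6=36. Service cost 500.
{Red, Blue}: service cost 613
{Green, Amber}: service cost 621
Among all 10 size-2 choices, {Red, Amber} is lowest.

Choose Red and Amber; total service cost 500.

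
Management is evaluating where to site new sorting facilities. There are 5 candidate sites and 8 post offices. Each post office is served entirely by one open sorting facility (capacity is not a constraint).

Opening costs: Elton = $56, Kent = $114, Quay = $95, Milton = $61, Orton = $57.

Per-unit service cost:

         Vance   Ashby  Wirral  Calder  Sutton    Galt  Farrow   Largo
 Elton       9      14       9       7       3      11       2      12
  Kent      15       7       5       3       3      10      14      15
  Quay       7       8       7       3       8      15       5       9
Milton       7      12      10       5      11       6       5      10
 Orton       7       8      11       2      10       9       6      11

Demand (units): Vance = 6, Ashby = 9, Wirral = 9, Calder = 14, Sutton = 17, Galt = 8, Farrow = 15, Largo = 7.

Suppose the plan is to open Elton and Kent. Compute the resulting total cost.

Each post office is assigned to its cheapest site among the open ones.
{Elton, Kent}: Vance→Elton 9·6=54, Ashby→Kent 7·9=63, Wirral→Kent 5·9=45, Calder→Kent 3·14=42, Sutton→Elton 3·17=51, Galt→Kent 10·8=80, Farrow→Elton 2·15=30, Largo→Elton 12·7=84. Service 449; fixed 170; total 619.

Total cost: 619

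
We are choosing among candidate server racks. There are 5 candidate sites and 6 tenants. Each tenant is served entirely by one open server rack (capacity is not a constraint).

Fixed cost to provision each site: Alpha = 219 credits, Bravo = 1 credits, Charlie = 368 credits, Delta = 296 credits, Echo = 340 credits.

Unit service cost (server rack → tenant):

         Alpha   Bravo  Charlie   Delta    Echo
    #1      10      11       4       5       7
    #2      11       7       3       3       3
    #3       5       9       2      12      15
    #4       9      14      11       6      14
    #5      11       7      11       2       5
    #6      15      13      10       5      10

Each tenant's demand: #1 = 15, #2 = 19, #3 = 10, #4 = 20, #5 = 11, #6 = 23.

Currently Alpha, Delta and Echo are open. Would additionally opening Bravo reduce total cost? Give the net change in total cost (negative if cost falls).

Current service cost with {Alpha, Delta, Echo}: 439.
Adding Bravo: each tenant re-picks its cheapest; new service cost 439, saving 0.
Extra fixed cost: 1. Net change = 1 − 0 = 1.
(Totals: 1294 → 1295.)

No — net change +1 (cost rises by 1).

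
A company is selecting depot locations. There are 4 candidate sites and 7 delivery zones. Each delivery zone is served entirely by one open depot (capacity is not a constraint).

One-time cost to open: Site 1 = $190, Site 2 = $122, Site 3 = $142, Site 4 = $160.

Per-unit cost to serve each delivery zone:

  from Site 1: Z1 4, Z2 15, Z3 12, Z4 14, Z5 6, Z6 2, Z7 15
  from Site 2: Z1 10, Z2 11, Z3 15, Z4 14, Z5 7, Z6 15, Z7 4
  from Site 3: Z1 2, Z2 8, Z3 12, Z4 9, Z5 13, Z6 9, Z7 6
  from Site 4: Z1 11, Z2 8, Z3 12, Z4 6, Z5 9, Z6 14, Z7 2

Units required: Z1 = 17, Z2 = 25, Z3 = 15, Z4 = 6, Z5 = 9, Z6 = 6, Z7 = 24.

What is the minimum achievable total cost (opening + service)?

Minimum total cost: 925

For any fixed open set, each delivery zone goes to its cheapest open site; total = fixed + service.
{Site 3}: Z1→Site 3 2·17=34, Z2→Site 3 8·25=200, Z3→Site 3 12·15=180, Z4→Site 3 9·6=54, Z5→Site 3 13·9=117, Z6→Site 3 9·6=54, Z7→Site 3 6·24=144. Service 783; fixed 142; total 925.
{Site 3, Site 4}: service 633 + fixed 302 = 935
{Site 2, Site 3}: service 681 + fixed 264 = 945
{Site 1, Site 2, Site 3, Site 4}: service 564 + fixed 614 = 1178
No other subset beats 925.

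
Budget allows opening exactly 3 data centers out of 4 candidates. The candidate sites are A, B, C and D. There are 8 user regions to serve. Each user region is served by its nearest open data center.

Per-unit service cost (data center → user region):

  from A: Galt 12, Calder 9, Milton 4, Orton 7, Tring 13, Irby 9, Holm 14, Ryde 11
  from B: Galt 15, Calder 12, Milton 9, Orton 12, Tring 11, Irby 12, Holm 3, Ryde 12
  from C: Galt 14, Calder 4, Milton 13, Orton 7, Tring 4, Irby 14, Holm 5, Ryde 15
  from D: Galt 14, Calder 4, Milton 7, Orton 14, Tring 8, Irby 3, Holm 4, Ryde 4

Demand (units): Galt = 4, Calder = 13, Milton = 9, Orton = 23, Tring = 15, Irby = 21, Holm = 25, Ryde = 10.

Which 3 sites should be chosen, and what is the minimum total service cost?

Choose A, C and D; total service cost 560.

With exactly 3 open, each user region uses its cheapest among the chosen.
{A, C, D}: Galt→A 12·4=48, Calder→C 4·13=52, Milton→A 4·9=36, Orton→A 7·23=161, Tring→C 4·15=60, Irby→D 3·21=63, Holm→D 4·25=100, Ryde→D 4·10=40. Service cost 560.
{B, C, D}: service cost 570
{A, B, D}: service cost 595
Among all 4 size-3 choices, {A, C, D} is lowest.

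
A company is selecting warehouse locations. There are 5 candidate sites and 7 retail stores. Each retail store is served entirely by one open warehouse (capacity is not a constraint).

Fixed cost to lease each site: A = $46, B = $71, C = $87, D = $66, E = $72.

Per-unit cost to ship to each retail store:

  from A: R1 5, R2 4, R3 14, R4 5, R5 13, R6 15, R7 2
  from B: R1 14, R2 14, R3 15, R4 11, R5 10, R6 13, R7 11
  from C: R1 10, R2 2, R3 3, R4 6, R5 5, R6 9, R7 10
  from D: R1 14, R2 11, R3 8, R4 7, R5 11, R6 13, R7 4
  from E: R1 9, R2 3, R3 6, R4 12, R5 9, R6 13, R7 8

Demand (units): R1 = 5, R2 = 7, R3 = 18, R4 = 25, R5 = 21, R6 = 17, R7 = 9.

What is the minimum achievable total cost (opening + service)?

Minimum total cost: 627

For any fixed open set, each retail store goes to its cheapest open site; total = fixed + service.
{A, C}: R1→A 5·5=25, R2→C 2·7=14, R3→C 3·18=54, R4→A 5·25=125, R5→C 5·21=105, R6→C 9·17=153, R7→A 2·9=18. Service 494; fixed 133; total 627.
{A, C, D}: service 494 + fixed 199 = 693
{A, B, C}: service 494 + fixed 204 = 698
{A, B, C, D, E}: service 494 + fixed 342 = 836
No other subset beats 627.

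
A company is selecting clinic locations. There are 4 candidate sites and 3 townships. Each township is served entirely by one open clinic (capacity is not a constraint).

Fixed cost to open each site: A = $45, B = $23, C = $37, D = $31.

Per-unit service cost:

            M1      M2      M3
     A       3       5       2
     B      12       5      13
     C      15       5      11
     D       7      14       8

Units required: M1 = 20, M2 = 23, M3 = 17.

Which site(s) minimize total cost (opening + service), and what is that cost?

For any fixed open set, each township goes to its cheapest open site; total = fixed + service.
{A}: M1→A 3·20=60, M2→A 5·23=115, M3→A 2·17=34. Service 209; fixed 45; total 254.
{A, B}: service 209 + fixed 68 = 277
{A, D}: service 209 + fixed 76 = 285
{A, B, C, D}: service 209 + fixed 136 = 345
(All 15 nonempty subsets were checked; A only is lowest.)

Open A only; minimum total cost 254.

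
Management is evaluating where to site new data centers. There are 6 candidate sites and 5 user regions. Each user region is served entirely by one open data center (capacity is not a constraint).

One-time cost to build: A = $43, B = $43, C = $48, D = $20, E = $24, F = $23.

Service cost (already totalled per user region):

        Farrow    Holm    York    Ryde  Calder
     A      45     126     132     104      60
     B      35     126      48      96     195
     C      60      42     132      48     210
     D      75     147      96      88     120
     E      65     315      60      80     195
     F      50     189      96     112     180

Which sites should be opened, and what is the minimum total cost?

For any fixed open set, each user region goes to its cheapest open site; total = fixed + service.
{A, B, C}: Farrow→B 35, Holm→C 42, York→B 48, Ryde→C 48, Calder→A 60. Service 233; fixed 134; total 367.
{A, C, E}: Farrow→A 45, Holm→C 42, York→E 60, Ryde→C 48, Calder→A 60. Service 255; fixed 115; total 370.
{A, B, C, D}: service 233 + fixed 154 = 387
{A, B, C, D, E, F}: service 233 + fixed 201 = 434
No other subset beats 367.

Open A, B and C; minimum total cost 367.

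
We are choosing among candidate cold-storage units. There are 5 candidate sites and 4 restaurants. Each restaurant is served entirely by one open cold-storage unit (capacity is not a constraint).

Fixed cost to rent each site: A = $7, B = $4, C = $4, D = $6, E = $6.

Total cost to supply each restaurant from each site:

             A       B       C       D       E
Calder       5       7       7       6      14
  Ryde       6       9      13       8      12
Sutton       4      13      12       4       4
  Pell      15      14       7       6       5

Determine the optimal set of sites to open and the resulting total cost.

Open D only; minimum total cost 30.

For any fixed open set, each restaurant goes to its cheapest open site; total = fixed + service.
{D}: Calder→D 6, Ryde→D 8, Sutton→D 4, Pell→D 6. Service 24; fixed 6; total 30.
{A, C}: service 22 + fixed 11 = 33
{A, E}: service 20 + fixed 13 = 33
{A, B, C, D, E}: service 20 + fixed 27 = 47
No other subset beats 30.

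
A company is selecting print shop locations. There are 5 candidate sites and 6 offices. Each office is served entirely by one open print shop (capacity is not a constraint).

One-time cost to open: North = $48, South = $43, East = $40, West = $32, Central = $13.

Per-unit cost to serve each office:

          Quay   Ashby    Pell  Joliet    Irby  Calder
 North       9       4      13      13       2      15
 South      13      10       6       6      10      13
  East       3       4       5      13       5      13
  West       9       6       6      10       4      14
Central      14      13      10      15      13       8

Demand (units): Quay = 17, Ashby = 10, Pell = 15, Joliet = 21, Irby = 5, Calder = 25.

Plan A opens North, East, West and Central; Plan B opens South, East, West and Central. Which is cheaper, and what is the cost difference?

Plan B is cheaper by 79.

Plan A: {North, East, West, Central}: Quay→East 3·17=51, Ashby→North 4·10=40, Pell→East 5·15=75, Joliet→West 10·21=210, Irby→North 2·5=10, Calder→Central 8·25=200. Service 586; fixed 133; total 719.
Plan B: {South, East, West, Central}: Quay→East 3·17=51, Ashby→East 4·10=40, Pell→East 5·15=75, Joliet→South 6·21=126, Irby→West 4·5=20, Calder→Central 8·25=200. Service 512; fixed 128; total 640.
Difference: |719 − 640| = 79.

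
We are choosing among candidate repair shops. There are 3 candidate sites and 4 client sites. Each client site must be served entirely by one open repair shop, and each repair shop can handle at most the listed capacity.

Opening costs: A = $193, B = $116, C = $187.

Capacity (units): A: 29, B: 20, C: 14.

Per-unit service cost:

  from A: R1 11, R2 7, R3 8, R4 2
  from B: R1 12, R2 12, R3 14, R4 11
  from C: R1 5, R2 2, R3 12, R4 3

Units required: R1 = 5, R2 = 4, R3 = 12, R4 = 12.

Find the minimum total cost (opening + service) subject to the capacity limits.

Minimum total cost: 517

Open {A, B}: R1→B 12·5=60, R2→A 7·4=28, R3→A 8·12=96, R4→A 2·12=24.
Loads: A carries 28/29, B carries 5/20. Service 208; fixed 309; total 517.
Next best feasible plan costs 532.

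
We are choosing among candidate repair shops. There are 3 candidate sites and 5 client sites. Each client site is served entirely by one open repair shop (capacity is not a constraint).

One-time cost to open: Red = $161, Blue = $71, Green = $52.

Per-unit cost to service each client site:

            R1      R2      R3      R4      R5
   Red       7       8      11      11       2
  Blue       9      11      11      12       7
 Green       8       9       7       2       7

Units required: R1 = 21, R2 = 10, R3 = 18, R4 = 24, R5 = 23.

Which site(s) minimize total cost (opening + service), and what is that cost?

For any fixed open set, each client site goes to its cheapest open site; total = fixed + service.
{Green}: R1→Green 8·21=168, R2→Green 9·10=90, R3→Green 7·18=126, R4→Green 2·24=48, R5→Green 7·23=161. Service 593; fixed 52; total 645.
{Red, Green}: service 447 + fixed 213 = 660
{Blue, Green}: service 593 + fixed 123 = 716
{Red, Blue, Green}: service 447 + fixed 284 = 731
No other subset beats 645.

Open Green only; minimum total cost 645.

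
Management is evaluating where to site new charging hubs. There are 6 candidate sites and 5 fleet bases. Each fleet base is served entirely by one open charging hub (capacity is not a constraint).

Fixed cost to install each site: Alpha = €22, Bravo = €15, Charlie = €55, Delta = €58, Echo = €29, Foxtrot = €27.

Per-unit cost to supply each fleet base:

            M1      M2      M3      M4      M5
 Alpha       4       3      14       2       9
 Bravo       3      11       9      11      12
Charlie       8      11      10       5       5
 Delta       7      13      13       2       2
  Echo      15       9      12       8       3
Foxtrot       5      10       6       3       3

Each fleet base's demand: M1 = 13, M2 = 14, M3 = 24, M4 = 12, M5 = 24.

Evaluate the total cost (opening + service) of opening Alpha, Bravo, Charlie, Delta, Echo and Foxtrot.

Total cost: 503

Each fleet base is assigned to its cheapest site among the open ones.
{Alpha, Bravo, Charlie, Delta, Echo, Foxtrot}: M1→Bravo 3·13=39, M2→Alpha 3·14=42, M3→Foxtrot 6·24=144, M4→Alpha 2·12=24, M5→Delta 2·24=48. Service 297; fixed 206; total 503.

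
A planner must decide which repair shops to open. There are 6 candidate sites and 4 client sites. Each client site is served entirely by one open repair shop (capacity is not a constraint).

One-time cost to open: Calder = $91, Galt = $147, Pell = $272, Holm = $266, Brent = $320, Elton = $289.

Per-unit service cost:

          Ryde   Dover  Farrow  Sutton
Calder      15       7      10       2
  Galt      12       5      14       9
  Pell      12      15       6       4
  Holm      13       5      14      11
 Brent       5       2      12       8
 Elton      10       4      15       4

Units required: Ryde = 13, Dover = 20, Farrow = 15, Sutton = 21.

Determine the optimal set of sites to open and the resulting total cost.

For any fixed open set, each client site goes to its cheapest open site; total = fixed + service.
{Calder}: Ryde→Calder 15·13=195, Dover→Calder 7·20=140, Farrow→Calder 10·15=150, Sutton→Calder 2·21=42. Service 527; fixed 91; total 618.
{Calder, Galt}: service 448 + fixed 238 = 686
{Calder, Brent}: service 297 + fixed 411 = 708
{Calder, Galt, Pell, Holm, Brent, Elton}: Ryde→Brent 5·13=65, Dover→Brent 2·20=40, Farrow→Pell 6·15=90, Sutton→Calder 2·21=42. Service 237; fixed 1385; total 1622.
No other subset beats 618.

Open Calder only; minimum total cost 618.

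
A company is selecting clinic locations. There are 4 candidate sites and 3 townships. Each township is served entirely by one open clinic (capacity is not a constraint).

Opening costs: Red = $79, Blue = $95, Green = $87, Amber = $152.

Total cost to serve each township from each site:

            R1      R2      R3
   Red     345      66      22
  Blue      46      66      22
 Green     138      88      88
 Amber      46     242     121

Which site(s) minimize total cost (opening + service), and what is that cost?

For any fixed open set, each township goes to its cheapest open site; total = fixed + service.
{Blue}: R1→Blue 46, R2→Blue 66, R3→Blue 22. Service 134; fixed 95; total 229.
{Red, Blue}: R1→Blue 46, R2→Red 66, R3→Red 22. Service 134; fixed 174; total 308.
{Blue, Green}: R1→Blue 46, R2→Blue 66, R3→Blue 22. Service 134; fixed 182; total 316.
{Red, Blue, Green, Amber}: R1→Blue 46, R2→Red 66, R3→Red 22. Service 134; fixed 413; total 547.
No other subset beats 229.

Open Blue only; minimum total cost 229.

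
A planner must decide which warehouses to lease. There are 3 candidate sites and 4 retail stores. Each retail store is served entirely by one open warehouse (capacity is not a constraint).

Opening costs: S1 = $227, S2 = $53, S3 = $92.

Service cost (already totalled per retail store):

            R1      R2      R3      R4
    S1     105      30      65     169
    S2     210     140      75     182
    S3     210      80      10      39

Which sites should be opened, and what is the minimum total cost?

Open S3 only; minimum total cost 431.

For any fixed open set, each retail store goes to its cheapest open site; total = fixed + service.
{S3}: R1→S3 210, R2→S3 80, R3→S3 10, R4→S3 39. Service 339; fixed 92; total 431.
{S2, S3}: R1→S2 210, R2→S3 80, R3→S3 10, R4→S3 39. Service 339; fixed 145; total 484.
{S1, S3}: R1→S1 105, R2→S1 30, R3→S3 10, R4→S3 39. Service 184; fixed 319; total 503.
{S1, S2, S3}: service 184 + fixed 372 = 556
No other subset beats 431.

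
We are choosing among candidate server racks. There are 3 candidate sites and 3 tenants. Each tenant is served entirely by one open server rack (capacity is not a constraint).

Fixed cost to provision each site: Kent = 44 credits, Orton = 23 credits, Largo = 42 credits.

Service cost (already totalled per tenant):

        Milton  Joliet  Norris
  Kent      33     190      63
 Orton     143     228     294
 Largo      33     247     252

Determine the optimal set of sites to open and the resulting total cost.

For any fixed open set, each tenant goes to its cheapest open site; total = fixed + service.
{Kent}: Milton→Kent 33, Joliet→Kent 190, Norris→Kent 63. Service 286; fixed 44; total 330.
{Kent, Orton}: service 286 + fixed 67 = 353
{Kent, Largo}: service 286 + fixed 86 = 372
{Kent, Orton, Largo}: Milton→Kent 33, Joliet→Kent 190, Norris→Kent 63. Service 286; fixed 109; total 395.
No other subset beats 330.

Open Kent only; minimum total cost 330.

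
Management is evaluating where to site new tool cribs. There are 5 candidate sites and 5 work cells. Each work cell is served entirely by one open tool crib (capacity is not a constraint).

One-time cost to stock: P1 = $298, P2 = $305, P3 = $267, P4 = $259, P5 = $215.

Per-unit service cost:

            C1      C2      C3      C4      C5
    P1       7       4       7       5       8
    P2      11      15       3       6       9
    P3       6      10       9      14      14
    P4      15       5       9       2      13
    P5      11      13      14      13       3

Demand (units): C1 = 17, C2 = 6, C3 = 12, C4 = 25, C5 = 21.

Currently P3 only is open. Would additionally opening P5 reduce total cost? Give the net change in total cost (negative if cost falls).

Current service cost with {P3}: 914.
Adding P5: each work cell re-picks its cheapest; new service cost 658, saving 256.
Extra fixed cost: 215. Net change = 215 − 256 = -41.
(Totals: 1181 → 1140.)

Yes — net change −41 (cost falls by 41).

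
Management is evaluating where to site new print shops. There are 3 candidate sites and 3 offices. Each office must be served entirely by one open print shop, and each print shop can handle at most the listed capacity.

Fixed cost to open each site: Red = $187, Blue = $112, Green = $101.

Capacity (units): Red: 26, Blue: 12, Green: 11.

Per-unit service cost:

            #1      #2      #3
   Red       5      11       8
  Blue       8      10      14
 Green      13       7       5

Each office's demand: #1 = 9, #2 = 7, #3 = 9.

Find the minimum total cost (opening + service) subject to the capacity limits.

Minimum total cost: 381

Open {Red}: #1→Red 5·9=45, #2→Red 11·7=77, #3→Red 8·9=72.
Loads: Red carries 25/26. Service 194; fixed 187; total 381.
Next best feasible plan costs 454.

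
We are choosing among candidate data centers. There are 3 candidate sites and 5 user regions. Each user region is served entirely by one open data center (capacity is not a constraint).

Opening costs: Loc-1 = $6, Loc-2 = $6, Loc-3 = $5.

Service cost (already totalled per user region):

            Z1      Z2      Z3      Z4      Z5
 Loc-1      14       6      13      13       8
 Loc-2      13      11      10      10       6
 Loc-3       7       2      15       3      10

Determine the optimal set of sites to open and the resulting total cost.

Open Loc-2 and Loc-3; minimum total cost 39.

For any fixed open set, each user region goes to its cheapest open site; total = fixed + service.
{Loc-2, Loc-3}: Z1→Loc-3 7, Z2→Loc-3 2, Z3→Loc-2 10, Z4→Loc-3 3, Z5→Loc-2 6. Service 28; fixed 11; total 39.
{Loc-3}: Z1→Loc-3 7, Z2→Loc-3 2, Z3→Loc-3 15, Z4→Loc-3 3, Z5→Loc-3 10. Service 37; fixed 5; total 42.
{Loc-1, Loc-3}: service 33 + fixed 11 = 44
{Loc-1, Loc-2, Loc-3}: service 28 + fixed 17 = 45
No other subset beats 39.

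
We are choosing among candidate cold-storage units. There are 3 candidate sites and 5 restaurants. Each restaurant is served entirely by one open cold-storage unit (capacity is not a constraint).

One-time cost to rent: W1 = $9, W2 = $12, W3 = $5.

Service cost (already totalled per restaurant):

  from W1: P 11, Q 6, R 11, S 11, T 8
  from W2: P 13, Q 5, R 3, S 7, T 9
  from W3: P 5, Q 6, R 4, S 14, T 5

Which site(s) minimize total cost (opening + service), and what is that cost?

For any fixed open set, each restaurant goes to its cheapest open site; total = fixed + service.
{W3}: P→W3 5, Q→W3 6, R→W3 4, S→W3 14, T→W3 5. Service 34; fixed 5; total 39.
{W2, W3}: P→W3 5, Q→W2 5, R→W2 3, S→W2 7, T→W3 5. Service 25; fixed 17; total 42.
{W1, W3}: service 31 + fixed 14 = 45
{W1, W2, W3}: P→W3 5, Q→W2 5, R→W2 3, S→W2 7, T→W3 5. Service 25; fixed 26; total 51.
No other subset beats 39.

Open W3 only; minimum total cost 39.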